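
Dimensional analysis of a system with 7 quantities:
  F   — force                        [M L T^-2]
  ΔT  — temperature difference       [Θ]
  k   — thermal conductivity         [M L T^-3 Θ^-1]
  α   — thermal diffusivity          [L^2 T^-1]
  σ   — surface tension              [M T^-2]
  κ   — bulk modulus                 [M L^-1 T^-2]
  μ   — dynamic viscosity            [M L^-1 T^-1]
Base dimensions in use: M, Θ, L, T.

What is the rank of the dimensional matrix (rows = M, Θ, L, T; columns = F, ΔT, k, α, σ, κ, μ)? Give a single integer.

4

Write exponents as rows M,Θ,L,T / cols F,ΔT,k,α,σ,κ,μ:
  M: [ 1  0  1  0  1  1  1]
  Θ: [ 0  1 -1  0  0  0  0]
  L: [ 1  0  1  2  0 -1 -1]
  T: [-2  0 -3 -1 -2 -2 -1]
RREF → pivots at {F,ΔT,k,α} ⇒ r = 4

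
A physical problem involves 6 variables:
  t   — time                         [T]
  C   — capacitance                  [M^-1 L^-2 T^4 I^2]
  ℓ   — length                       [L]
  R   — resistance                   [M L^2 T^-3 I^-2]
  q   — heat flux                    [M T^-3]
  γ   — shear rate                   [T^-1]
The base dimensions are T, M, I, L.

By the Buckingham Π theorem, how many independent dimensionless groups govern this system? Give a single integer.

Dimensional matrix (T×M×I×L by t×C×ℓ×R×q×γ):
  T: [ 1  4  0 -3 -3 -1]
  M: [ 0 -1  0  1  1  0]
  I: [ 0  2  0 -2  0  0]
  L: [ 0 -2  1  2  0  0]
RREF → pivots at {t,C,ℓ,q} ⇒ r = 4
n=6, r=4 ⇒ 2 dimensionless groups

2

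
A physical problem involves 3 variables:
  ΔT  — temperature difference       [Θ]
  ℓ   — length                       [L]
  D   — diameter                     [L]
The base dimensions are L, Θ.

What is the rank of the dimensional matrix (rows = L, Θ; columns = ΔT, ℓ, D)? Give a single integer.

2

Write exponents as rows L,Θ / cols ΔT,ℓ,D:
  L: [ 0  1  1]
  Θ: [ 1  0  0]
Row reduction gives pivot columns ΔT,ℓ; rank = 2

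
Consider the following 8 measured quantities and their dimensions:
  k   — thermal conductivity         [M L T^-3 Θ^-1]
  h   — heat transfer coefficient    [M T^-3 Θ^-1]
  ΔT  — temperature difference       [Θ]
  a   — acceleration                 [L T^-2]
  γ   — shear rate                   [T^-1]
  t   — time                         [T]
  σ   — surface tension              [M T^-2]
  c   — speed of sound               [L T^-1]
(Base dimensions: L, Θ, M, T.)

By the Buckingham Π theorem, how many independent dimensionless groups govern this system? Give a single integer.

4

Write exponents as rows L,Θ,M,T / cols k,h,ΔT,a,γ,t,σ,c:
  L: [ 1  0  0  1  0  0  0  1]
  Θ: [-1 -1  1  0  0  0  0  0]
  M: [ 1  1  0  0  0  0  1  0]
  T: [-3 -3  0 -2 -1  1 -2 -1]
Echelon form has 4 nonzero rows (pivots: k,h,ΔT,a)
n=8, r=4 ⇒ 4 dimensionless groups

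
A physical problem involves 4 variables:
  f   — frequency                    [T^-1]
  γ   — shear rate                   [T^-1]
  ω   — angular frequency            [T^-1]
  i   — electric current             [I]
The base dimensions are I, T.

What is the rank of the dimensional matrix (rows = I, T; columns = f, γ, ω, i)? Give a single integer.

Exponent matrix [I,T] × [f,γ,ω,i]:
  I: [ 0  0  0  1]
  T: [-1 -1 -1  0]
Row reduction gives pivot columns f,i; rank = 2

2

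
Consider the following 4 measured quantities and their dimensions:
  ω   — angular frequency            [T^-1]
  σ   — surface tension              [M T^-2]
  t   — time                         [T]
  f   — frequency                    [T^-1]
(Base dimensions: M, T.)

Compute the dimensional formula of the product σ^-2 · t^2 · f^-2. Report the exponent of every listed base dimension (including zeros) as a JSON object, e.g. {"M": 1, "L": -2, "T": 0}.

Write exponents as rows M,T / cols ω,σ,t,f:
  M: [ 0  1  0  0]
  T: [-1 -2  1 -1]
  [M]: (-2)·1+(2)·0+(-2)·0 = -2
  [T]: (-2)·-2+(2)·1+(-2)·-1 = 8
⇒ M^-2 T^8

{"M": -2, "T": 8}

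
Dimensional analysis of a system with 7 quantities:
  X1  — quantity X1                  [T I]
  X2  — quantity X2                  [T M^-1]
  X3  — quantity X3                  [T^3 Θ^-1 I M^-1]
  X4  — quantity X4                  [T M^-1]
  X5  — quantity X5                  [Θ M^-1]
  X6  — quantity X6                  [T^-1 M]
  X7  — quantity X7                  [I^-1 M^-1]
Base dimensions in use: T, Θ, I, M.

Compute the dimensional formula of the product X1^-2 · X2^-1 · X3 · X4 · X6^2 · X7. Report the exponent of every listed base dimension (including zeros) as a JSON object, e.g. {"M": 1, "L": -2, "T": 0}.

Write exponents as rows T,Θ,I,M / cols X1,X2,X3,X4,X5,X6,X7:
  T: [ 1  1  3  1  0 -1  0]
  Θ: [ 0  0 -1  0  1  0  0]
  I: [ 1  0  1  0  0  0 -1]
  M: [ 0 -1 -1 -1 -1  1 -1]
  [T]: (-2)·1+(-1)·1+(1)·3+(1)·1+(2)·-1+(1)·0 = -1
  [Θ]: (-2)·0+(-1)·0+(1)·-1+(1)·0+(2)·0+(1)·0 = -1
  [I]: (-2)·1+(-1)·0+(1)·1+(1)·0+(2)·0+(1)·-1 = -2
  [M]: (-2)·0+(-1)·-1+(1)·-1+(1)·-1+(2)·1+(1)·-1 = 0
⇒ T^-1 Θ^-1 I^-2

{"T": -1, "Θ": -1, "I": -2, "M": 0}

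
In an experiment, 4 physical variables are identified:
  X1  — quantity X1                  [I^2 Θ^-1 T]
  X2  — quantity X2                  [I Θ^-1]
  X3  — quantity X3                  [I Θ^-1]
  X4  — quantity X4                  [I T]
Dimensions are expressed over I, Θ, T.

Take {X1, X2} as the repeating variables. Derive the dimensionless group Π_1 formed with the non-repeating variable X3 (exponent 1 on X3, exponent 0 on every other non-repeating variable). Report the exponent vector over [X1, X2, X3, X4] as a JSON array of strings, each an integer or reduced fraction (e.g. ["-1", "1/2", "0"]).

["0", "-1", "1", "0"]

Dimensional matrix (I×Θ×T by X1×X2×X3×X4):
  I: [ 2  1  1  1]
  Θ: [-1 -1 -1  0]
  T: [ 1  0  0  1]
Row reduction gives pivot columns X1,X2; rank = 2
Repeat: X1,X2; free: X3,X4
RREF:
  r0: [   1    0    0    1]
  r1: [   0    1    1   -1]
  r2: [   0    0    0    0]
Fix exponent of X3 at 1, X4 at 0; solve each RREF row for its pivot's exponent:
  r0: exp(X1) + (0)·1 = 0 ⇒ exp(X1) = 0
  r1: exp(X2) + (1)·1 = 0 ⇒ exp(X2) = -1
Π_1 = X2^-1 · X3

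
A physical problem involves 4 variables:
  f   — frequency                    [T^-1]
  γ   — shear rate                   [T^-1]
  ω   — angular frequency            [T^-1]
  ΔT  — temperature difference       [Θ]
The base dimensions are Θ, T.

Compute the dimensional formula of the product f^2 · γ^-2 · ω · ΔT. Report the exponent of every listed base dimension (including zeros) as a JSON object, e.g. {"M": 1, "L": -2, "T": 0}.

{"Θ": 1, "T": -1}

Exponent matrix [Θ,T] × [f,γ,ω,ΔT]:
  Θ: [ 0  0  0  1]
  T: [-1 -1 -1  0]
  [Θ]: (2)·0+(-2)·0+(1)·0+(1)·1 = 1
  [T]: (2)·-1+(-2)·-1+(1)·-1+(1)·0 = -1
⇒ Θ T^-1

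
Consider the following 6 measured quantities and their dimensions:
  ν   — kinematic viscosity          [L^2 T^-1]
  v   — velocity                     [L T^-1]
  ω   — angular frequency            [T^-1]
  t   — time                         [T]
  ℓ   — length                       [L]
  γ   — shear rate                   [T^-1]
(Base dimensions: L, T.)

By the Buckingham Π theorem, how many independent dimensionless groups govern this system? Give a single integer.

4

Dimensional matrix (L×T by ν×v×ω×t×ℓ×γ):
  L: [ 2  1  0  0  1  0]
  T: [-1 -1 -1  1  0 -1]
Echelon form has 2 nonzero rows (pivots: ν,v)
6 vars − rank 2 = 4 Π groups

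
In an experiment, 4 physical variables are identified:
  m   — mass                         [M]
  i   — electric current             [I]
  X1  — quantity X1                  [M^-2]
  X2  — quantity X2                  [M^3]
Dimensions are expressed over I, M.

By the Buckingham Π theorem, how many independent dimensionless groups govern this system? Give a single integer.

2

Write exponents as rows I,M / cols m,i,X1,X2:
  I: [ 0  1  0  0]
  M: [ 1  0 -2  3]
RREF → pivots at {m,i} ⇒ r = 2
Π count = n − r = 4 − 2 = 2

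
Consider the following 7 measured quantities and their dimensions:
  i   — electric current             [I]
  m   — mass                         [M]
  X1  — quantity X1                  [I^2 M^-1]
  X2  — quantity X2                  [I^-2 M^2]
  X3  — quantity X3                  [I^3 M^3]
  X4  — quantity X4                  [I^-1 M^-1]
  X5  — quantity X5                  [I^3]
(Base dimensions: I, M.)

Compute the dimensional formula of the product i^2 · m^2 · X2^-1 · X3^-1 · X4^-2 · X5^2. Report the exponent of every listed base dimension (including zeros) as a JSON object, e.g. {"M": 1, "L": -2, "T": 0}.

{"I": 9, "M": -1}

Write exponents as rows I,M / cols i,m,X1,X2,X3,X4,X5:
  I: [ 1  0  2 -2  3 -1  3]
  M: [ 0  1 -1  2  3 -1  0]
  [I]: (2)·1+(2)·0+(-1)·-2+(-1)·3+(-2)·-1+(2)·3 = 9
  [M]: (2)·0+(2)·1+(-1)·2+(-1)·3+(-2)·-1+(2)·0 = -1
⇒ I^9 M^-1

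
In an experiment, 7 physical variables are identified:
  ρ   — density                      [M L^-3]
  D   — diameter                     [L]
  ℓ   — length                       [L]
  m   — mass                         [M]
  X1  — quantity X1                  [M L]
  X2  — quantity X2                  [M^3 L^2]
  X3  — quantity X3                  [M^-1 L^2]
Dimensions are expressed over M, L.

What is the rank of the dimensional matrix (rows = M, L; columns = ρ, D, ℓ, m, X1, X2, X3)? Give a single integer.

Dimensional matrix (M×L by ρ×D×ℓ×m×X1×X2×X3):
  M: [ 1  0  0  1  1  3 -1]
  L: [-3  1  1  0  1  2  2]
Row reduction gives pivot columns ρ,D; rank = 2

2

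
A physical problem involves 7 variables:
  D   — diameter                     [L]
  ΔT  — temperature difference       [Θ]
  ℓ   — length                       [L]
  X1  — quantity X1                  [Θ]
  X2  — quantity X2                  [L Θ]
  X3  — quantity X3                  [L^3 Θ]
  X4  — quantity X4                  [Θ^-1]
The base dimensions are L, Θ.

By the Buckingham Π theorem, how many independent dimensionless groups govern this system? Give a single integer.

5

Exponent matrix [L,Θ] × [D,ΔT,ℓ,X1,X2,X3,X4]:
  L: [ 1  0  1  0  1  3  0]
  Θ: [ 0  1  0  1  1  1 -1]
Row reduction gives pivot columns D,ΔT; rank = 2
n=7, r=2 ⇒ 5 dimensionless groups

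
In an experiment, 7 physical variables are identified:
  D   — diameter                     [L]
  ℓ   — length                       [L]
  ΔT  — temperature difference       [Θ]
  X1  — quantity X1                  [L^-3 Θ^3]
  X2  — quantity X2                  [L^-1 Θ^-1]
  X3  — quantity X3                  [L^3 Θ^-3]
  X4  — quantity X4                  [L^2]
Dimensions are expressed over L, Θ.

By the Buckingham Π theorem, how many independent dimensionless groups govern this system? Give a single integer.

5

Dimensional matrix (L×Θ by D×ℓ×ΔT×X1×X2×X3×X4):
  L: [ 1  1  0 -3 -1  3  2]
  Θ: [ 0  0  1  3 -1 -3  0]
RREF → pivots at {D,ΔT} ⇒ r = 2
Π count = n − r = 7 − 2 = 5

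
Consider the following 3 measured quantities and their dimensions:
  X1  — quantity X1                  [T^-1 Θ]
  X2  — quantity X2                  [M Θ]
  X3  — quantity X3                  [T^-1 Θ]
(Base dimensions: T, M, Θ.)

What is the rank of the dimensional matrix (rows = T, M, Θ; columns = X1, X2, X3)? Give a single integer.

Write exponents as rows T,M,Θ / cols X1,X2,X3:
  T: [-1  0 -1]
  M: [ 0  1  0]
  Θ: [ 1  1  1]
Echelon form has 2 nonzero rows (pivots: X1,X2)

2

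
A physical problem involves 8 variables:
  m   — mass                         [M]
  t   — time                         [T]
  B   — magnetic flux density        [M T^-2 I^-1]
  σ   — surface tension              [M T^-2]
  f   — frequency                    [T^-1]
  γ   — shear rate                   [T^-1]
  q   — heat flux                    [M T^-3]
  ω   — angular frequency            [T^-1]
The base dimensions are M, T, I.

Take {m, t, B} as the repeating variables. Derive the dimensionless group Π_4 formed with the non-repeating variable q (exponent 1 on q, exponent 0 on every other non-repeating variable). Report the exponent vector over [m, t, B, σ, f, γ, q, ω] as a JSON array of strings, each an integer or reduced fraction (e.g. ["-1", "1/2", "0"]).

["-1", "3", "0", "0", "0", "0", "1", "0"]

Dimensional matrix (M×T×I by m×t×B×σ×f×γ×q×ω):
  M: [ 1  0  1  1  0  0  1  0]
  T: [ 0  1 -2 -2 -1 -1 -3 -1]
  I: [ 0  0 -1  0  0  0  0  0]
Row reduction gives pivot columns m,t,B; rank = 3
Pivot set = {m,t,B}, free = {σ,f,γ,q,ω}
RREF:
  r0: [   1    0    0    1    0    0    1    0]
  r1: [   0    1    0   -2   -1   -1   -3   -1]
  r2: [   0    0    1    0    0    0    0    0]
Fix exponent of q at 1, σ at 0, f at 0, γ at 0, ω at 0; solve each RREF row for its pivot's exponent:
  r0: exp(m) + (1)·1 = 0 ⇒ exp(m) = -1
  r1: exp(t) + (-3)·1 = 0 ⇒ exp(t) = 3
  r2: exp(B) + (0)·1 = 0 ⇒ exp(B) = 0
Π_4 = m^-1 · t^3 · q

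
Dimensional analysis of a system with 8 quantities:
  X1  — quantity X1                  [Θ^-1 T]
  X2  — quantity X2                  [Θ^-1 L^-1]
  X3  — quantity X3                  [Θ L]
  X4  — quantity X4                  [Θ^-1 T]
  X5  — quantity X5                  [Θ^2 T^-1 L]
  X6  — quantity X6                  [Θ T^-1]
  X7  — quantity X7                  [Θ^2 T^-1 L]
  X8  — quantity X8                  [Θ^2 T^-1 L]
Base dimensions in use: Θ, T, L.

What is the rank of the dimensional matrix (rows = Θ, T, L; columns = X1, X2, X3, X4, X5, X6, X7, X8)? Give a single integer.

2

Exponent matrix [Θ,T,L] × [X1,X2,X3,X4,X5,X6,X7,X8]:
  Θ: [-1 -1  1 -1  2  1  2  2]
  T: [ 1  0  0  1 -1 -1 -1 -1]
  L: [ 0 -1  1  0  1  0  1  1]
Row reduction gives pivot columns X1,X2; rank = 2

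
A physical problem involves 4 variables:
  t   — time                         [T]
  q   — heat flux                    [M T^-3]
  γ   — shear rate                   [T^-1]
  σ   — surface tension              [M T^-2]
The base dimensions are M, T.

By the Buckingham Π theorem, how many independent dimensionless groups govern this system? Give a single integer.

2

Dimensional matrix (M×T by t×q×γ×σ):
  M: [ 0  1  0  1]
  T: [ 1 -3 -1 -2]
Row reduction gives pivot columns t,q; rank = 2
n=4, r=2 ⇒ 2 dimensionless groups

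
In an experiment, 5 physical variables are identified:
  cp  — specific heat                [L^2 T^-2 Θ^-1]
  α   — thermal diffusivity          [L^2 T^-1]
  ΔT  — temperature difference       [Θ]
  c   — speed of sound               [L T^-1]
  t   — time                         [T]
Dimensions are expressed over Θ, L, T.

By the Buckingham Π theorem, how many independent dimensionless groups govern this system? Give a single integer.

2

Exponent matrix [Θ,L,T] × [cp,α,ΔT,c,t]:
  Θ: [-1  0  1  0  0]
  L: [ 2  2  0  1  0]
  T: [-2 -1  0 -1  1]
Row reduction gives pivot columns cp,α,ΔT; rank = 3
n=5, r=3 ⇒ 2 dimensionless groups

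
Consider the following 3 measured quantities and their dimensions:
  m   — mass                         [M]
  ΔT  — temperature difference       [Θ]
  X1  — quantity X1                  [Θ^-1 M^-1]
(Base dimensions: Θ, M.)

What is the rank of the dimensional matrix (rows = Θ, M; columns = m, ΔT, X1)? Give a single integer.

2

Dimensional matrix (Θ×M by m×ΔT×X1):
  Θ: [ 0  1 -1]
  M: [ 1  0 -1]
Row reduction gives pivot columns m,ΔT; rank = 2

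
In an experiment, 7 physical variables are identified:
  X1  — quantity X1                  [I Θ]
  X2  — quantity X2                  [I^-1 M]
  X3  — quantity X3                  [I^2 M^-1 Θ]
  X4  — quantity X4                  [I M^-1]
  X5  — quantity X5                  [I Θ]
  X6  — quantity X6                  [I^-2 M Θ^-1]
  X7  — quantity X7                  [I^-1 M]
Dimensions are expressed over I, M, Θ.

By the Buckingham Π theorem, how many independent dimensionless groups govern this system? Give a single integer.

Write exponents as rows I,M,Θ / cols X1,X2,X3,X4,X5,X6,X7:
  I: [ 1 -1  2  1  1 -2 -1]
  M: [ 0  1 -1 -1  0  1  1]
  Θ: [ 1  0  1  0  1 -1  0]
RREF → pivots at {X1,X2} ⇒ r = 2
n=7, r=2 ⇒ 5 dimensionless groups

5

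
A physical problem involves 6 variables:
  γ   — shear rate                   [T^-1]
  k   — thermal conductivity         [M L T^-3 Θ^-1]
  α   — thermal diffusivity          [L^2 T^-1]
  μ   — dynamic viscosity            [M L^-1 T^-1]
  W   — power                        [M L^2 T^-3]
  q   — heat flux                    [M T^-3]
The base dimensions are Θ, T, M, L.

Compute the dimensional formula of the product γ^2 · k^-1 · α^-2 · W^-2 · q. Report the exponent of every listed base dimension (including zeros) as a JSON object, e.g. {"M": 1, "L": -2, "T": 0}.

{"Θ": 1, "T": 6, "M": -2, "L": -9}

Dimensional matrix (Θ×T×M×L by γ×k×α×μ×W×q):
  Θ: [ 0 -1  0  0  0  0]
  T: [-1 -3 -1 -1 -3 -3]
  M: [ 0  1  0  1  1  1]
  L: [ 0  1  2 -1  2  0]
  [Θ]: (2)·0+(-1)·-1+(-2)·0+(-2)·0+(1)·0 = 1
  [T]: (2)·-1+(-1)·-3+(-2)·-1+(-2)·-3+(1)·-3 = 6
  [M]: (2)·0+(-1)·1+(-2)·0+(-2)·1+(1)·1 = -2
  [L]: (2)·0+(-1)·1+(-2)·2+(-2)·2+(1)·0 = -9
⇒ Θ T^6 M^-2 L^-9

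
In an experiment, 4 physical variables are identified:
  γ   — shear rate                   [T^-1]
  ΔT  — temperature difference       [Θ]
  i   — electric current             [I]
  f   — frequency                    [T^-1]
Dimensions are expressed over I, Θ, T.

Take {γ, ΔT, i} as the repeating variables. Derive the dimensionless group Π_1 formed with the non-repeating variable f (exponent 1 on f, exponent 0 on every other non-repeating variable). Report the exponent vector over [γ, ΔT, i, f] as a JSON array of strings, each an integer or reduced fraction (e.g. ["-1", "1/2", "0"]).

["-1", "0", "0", "1"]

Dimensional matrix (I×Θ×T by γ×ΔT×i×f):
  I: [ 0  0  1  0]
  Θ: [ 0  1  0  0]
  T: [-1  0  0 -1]
Echelon form has 3 nonzero rows (pivots: γ,ΔT,i)
Pivot set = {γ,ΔT,i}, free = {f}
RREF:
  r0: [   1    0    0    1]
  r1: [   0    1    0    0]
  r2: [   0    0    1    0]
Fix exponent of f at 1; solve each RREF row for its pivot's exponent:
  r0: exp(γ) + (1)·1 = 0 ⇒ exp(γ) = -1
  r1: exp(ΔT) + (0)·1 = 0 ⇒ exp(ΔT) = 0
  r2: exp(i) + (0)·1 = 0 ⇒ exp(i) = 0
Π_1 = γ^-1 · f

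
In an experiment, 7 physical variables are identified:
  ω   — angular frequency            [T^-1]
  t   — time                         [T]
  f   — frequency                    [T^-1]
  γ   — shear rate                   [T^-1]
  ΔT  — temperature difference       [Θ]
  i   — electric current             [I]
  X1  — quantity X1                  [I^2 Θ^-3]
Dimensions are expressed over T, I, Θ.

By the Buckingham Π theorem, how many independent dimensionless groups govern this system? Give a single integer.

Dimensional matrix (T×I×Θ by ω×t×f×γ×ΔT×i×X1):
  T: [-1  1 -1 -1  0  0  0]
  I: [ 0  0  0  0  0  1  2]
  Θ: [ 0  0  0  0  1  0 -3]
RREF → pivots at {ω,ΔT,i} ⇒ r = 3
n=7, r=3 ⇒ 4 dimensionless groups

4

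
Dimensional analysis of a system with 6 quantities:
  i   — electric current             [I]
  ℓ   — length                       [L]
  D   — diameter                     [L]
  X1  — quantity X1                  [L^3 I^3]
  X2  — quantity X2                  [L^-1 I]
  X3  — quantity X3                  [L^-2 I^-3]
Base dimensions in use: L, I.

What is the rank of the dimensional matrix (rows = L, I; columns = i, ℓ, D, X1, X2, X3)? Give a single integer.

2

Exponent matrix [L,I] × [i,ℓ,D,X1,X2,X3]:
  L: [ 0  1  1  3 -1 -2]
  I: [ 1  0  0  3  1 -3]
Row reduction gives pivot columns i,ℓ; rank = 2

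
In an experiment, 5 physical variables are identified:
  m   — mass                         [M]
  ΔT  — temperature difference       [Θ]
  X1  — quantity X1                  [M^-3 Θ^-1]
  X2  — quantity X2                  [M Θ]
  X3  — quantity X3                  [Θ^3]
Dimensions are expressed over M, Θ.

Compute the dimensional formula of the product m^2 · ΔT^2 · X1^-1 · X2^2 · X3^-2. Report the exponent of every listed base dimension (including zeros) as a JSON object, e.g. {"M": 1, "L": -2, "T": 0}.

Dimensional matrix (M×Θ by m×ΔT×X1×X2×X3):
  M: [ 1  0 -3  1  0]
  Θ: [ 0  1 -1  1  3]
  [M]: (2)·1+(2)·0+(-1)·-3+(2)·1+(-2)·0 = 7
  [Θ]: (2)·0+(2)·1+(-1)·-1+(2)·1+(-2)·3 = -1
⇒ M^7 Θ^-1

{"M": 7, "Θ": -1}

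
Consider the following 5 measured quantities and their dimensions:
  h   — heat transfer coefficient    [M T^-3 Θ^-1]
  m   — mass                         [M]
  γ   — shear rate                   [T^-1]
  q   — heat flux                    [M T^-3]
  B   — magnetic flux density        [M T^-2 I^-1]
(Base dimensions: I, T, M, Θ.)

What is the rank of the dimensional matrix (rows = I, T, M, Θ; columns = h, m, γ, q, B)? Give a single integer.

Exponent matrix [I,T,M,Θ] × [h,m,γ,q,B]:
  I: [ 0  0  0  0 -1]
  T: [-3  0 -1 -3 -2]
  M: [ 1  1  0  1  1]
  Θ: [-1  0  0  0  0]
Echelon form has 4 nonzero rows (pivots: h,m,γ,B)

4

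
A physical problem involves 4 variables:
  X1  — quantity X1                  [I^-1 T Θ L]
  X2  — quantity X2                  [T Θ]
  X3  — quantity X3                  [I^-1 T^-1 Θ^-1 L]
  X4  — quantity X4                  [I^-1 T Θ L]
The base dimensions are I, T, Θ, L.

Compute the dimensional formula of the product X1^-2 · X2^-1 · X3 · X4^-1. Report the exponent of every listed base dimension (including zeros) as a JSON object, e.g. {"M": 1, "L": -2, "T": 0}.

Write exponents as rows I,T,Θ,L / cols X1,X2,X3,X4:
  I: [-1  0 -1 -1]
  T: [ 1  1 -1  1]
  Θ: [ 1  1 -1  1]
  L: [ 1  0  1  1]
  [I]: (-2)·-1+(-1)·0+(1)·-1+(-1)·-1 = 2
  [T]: (-2)·1+(-1)·1+(1)·-1+(-1)·1 = -5
  [Θ]: (-2)·1+(-1)·1+(1)·-1+(-1)·1 = -5
  [L]: (-2)·1+(-1)·0+(1)·1+(-1)·1 = -2
⇒ I^2 T^-5 Θ^-5 L^-2

{"I": 2, "T": -5, "Θ": -5, "L": -2}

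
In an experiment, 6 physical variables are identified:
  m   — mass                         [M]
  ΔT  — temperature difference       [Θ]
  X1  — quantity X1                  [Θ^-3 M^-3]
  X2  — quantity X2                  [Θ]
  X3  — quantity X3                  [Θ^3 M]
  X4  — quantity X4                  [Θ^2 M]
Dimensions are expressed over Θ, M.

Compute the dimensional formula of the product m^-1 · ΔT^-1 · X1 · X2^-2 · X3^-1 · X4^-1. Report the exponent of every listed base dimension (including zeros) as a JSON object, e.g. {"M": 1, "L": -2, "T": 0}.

{"Θ": -11, "M": -6}

Write exponents as rows Θ,M / cols m,ΔT,X1,X2,X3,X4:
  Θ: [ 0  1 -3  1  3  2]
  M: [ 1  0 -3  0  1  1]
  [Θ]: (-1)·0+(-1)·1+(1)·-3+(-2)·1+(-1)·3+(-1)·2 = -11
  [M]: (-1)·1+(-1)·0+(1)·-3+(-2)·0+(-1)·1+(-1)·1 = -6
⇒ Θ^-11 M^-6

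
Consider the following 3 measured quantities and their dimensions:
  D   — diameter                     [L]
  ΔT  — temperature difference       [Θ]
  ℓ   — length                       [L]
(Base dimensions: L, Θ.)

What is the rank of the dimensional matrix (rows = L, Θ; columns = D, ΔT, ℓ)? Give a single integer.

2

Exponent matrix [L,Θ] × [D,ΔT,ℓ]:
  L: [ 1  0  1]
  Θ: [ 0  1  0]
Echelon form has 2 nonzero rows (pivots: D,ΔT)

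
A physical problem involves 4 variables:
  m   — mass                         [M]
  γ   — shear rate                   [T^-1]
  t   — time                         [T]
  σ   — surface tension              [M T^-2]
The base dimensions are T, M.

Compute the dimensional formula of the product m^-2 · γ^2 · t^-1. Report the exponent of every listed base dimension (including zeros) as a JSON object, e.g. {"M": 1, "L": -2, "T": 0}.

{"T": -3, "M": -2}

Dimensional matrix (T×M by m×γ×t×σ):
  T: [ 0 -1  1 -2]
  M: [ 1  0  0  1]
  [T]: (-2)·0+(2)·-1+(-1)·1 = -3
  [M]: (-2)·1+(2)·0+(-1)·0 = -2
⇒ T^-3 M^-2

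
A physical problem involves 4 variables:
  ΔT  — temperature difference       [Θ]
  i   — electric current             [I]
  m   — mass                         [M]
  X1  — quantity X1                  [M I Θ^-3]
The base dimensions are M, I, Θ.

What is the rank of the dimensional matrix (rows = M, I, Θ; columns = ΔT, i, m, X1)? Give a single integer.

3

Dimensional matrix (M×I×Θ by ΔT×i×m×X1):
  M: [ 0  0  1  1]
  I: [ 0  1  0  1]
  Θ: [ 1  0  0 -3]
Row reduction gives pivot columns ΔT,i,m; rank = 3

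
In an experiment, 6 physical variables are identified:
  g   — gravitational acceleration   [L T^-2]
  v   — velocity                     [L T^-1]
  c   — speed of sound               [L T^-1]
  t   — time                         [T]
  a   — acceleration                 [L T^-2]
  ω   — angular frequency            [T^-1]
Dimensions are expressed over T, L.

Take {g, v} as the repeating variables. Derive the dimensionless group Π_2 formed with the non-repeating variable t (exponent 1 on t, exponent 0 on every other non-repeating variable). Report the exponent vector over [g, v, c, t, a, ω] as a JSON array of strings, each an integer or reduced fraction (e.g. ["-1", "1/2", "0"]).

Exponent matrix [T,L] × [g,v,c,t,a,ω]:
  T: [-2 -1 -1  1 -2 -1]
  L: [ 1  1  1  0  1  0]
RREF → pivots at {g,v} ⇒ r = 2
Pivot set = {g,v}, free = {c,t,a,ω}
RREF:
  r0: [   1    0    0   -1    1    1]
  r1: [   0    1    1    1    0   -1]
Fix exponent of t at 1, c at 0, a at 0, ω at 0; solve each RREF row for its pivot's exponent:
  r0: exp(g) + (-1)·1 = 0 ⇒ exp(g) = 1
  r1: exp(v) + (1)·1 = 0 ⇒ exp(v) = -1
Π_2 = g · v^-1 · t

["1", "-1", "0", "1", "0", "0"]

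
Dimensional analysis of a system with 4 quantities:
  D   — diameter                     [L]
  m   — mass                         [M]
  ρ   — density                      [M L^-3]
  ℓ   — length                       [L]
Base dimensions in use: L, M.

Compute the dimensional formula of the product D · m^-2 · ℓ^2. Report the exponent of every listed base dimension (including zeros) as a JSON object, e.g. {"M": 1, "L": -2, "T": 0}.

Dimensional matrix (L×M by D×m×ρ×ℓ):
  L: [ 1  0 -3  1]
  M: [ 0  1  1  0]
  [L]: (1)·1+(-2)·0+(2)·1 = 3
  [M]: (1)·0+(-2)·1+(2)·0 = -2
⇒ L^3 M^-2

{"L": 3, "M": -2}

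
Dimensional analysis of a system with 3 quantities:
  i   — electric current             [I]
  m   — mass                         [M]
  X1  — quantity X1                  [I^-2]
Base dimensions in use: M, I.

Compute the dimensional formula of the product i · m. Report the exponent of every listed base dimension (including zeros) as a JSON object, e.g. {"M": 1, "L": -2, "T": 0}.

{"M": 1, "I": 1}

Exponent matrix [M,I] × [i,m,X1]:
  M: [ 0  1  0]
  I: [ 1  0 -2]
  [M]: (1)·0+(1)·1 = 1
  [I]: (1)·1+(1)·0 = 1
⇒ M I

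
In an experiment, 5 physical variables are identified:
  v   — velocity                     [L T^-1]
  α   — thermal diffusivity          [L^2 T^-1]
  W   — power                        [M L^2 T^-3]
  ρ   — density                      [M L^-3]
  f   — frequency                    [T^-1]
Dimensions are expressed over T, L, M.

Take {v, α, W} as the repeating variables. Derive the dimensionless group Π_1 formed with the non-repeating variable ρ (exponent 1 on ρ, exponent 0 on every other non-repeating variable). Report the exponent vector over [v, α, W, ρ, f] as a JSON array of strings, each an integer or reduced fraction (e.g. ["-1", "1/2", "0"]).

["1", "2", "-1", "1", "0"]

Dimensional matrix (T×L×M by v×α×W×ρ×f):
  T: [-1 -1 -3  0 -1]
  L: [ 1  2  2 -3  0]
  M: [ 0  0  1  1  0]
RREF → pivots at {v,α,W} ⇒ r = 3
Repeat: v,α,W; free: ρ,f
RREF:
  r0: [   1    0    0   -1    2]
  r1: [   0    1    0   -2   -1]
  r2: [   0    0    1    1    0]
Fix exponent of ρ at 1, f at 0; solve each RREF row for its pivot's exponent:
  r0: exp(v) + (-1)·1 = 0 ⇒ exp(v) = 1
  r1: exp(α) + (-2)·1 = 0 ⇒ exp(α) = 2
  r2: exp(W) + (1)·1 = 0 ⇒ exp(W) = -1
Π_1 = v · α^2 · W^-1 · ρ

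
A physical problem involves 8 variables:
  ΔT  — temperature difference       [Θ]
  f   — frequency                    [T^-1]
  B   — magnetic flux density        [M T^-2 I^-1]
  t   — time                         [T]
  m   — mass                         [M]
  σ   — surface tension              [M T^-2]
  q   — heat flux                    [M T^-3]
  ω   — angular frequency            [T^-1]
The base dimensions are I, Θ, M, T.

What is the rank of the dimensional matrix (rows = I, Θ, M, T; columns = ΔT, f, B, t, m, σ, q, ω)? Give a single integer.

4

Exponent matrix [I,Θ,M,T] × [ΔT,f,B,t,m,σ,q,ω]:
  I: [ 0  0 -1  0  0  0  0  0]
  Θ: [ 1  0  0  0  0  0  0  0]
  M: [ 0  0  1  0  1  1  1  0]
  T: [ 0 -1 -2  1  0 -2 -3 -1]
Row reduction gives pivot columns ΔT,f,B,m; rank = 4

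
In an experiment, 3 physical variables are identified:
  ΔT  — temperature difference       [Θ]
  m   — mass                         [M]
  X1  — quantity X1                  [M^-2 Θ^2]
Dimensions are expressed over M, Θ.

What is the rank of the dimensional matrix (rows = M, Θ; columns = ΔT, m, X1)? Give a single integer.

Dimensional matrix (M×Θ by ΔT×m×X1):
  M: [ 0  1 -2]
  Θ: [ 1  0  2]
RREF → pivots at {ΔT,m} ⇒ r = 2

2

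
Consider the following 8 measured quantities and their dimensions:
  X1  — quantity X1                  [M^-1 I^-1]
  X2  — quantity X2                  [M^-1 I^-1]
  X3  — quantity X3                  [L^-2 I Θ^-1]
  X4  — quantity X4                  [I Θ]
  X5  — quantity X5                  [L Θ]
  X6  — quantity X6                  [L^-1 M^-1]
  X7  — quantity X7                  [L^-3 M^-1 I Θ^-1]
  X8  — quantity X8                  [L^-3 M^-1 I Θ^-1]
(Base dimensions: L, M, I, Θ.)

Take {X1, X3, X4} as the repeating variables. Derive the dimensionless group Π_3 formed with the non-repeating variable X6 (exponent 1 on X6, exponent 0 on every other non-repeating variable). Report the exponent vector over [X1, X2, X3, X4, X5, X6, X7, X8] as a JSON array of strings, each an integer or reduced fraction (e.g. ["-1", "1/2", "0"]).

Write exponents as rows L,M,I,Θ / cols X1,X2,X3,X4,X5,X6,X7,X8:
  L: [ 0  0 -2  0  1 -1 -3 -3]
  M: [-1 -1  0  0  0 -1 -1 -1]
  I: [-1 -1  1  1  0  0  1  1]
  Θ: [ 0  0 -1  1  1  0 -1 -1]
Row reduction gives pivot columns X1,X3,X4; rank = 3
Repeat: X1,X3,X4; free: X2,X5,X6,X7,X8
RREF:
  r0: [   1    1    0    0    0    1    1    1]
  r1: [   0    0    1    0 -1/2  1/2  3/2  3/2]
  r2: [   0    0    0    1  1/2  1/2  1/2  1/2]
  r3: [   0    0    0    0    0    0    0    0]
Fix exponent of X6 at 1, X2 at 0, X5 at 0, X7 at 0, X8 at 0; solve each RREF row for its pivot's exponent:
  r0: exp(X1) + (1)·1 = 0 ⇒ exp(X1) = -1
  r1: exp(X3) + (1/2)·1 = 0 ⇒ exp(X3) = -1/2
  r2: exp(X4) + (1/2)·1 = 0 ⇒ exp(X4) = -1/2
Π_3 = X1^-1 · X3^(-1/2) · X4^(-1/2) · X6

["-1", "0", "-1/2", "-1/2", "0", "1", "0", "0"]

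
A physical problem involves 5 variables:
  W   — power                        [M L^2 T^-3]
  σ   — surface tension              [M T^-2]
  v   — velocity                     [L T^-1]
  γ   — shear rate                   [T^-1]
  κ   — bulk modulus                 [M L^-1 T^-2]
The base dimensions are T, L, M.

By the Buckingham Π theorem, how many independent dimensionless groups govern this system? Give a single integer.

2

Dimensional matrix (T×L×M by W×σ×v×γ×κ):
  T: [-3 -2 -1 -1 -2]
  L: [ 2  0  1  0 -1]
  M: [ 1  1  0  0  1]
RREF → pivots at {W,σ,v} ⇒ r = 3
n=5, r=3 ⇒ 2 dimensionless groups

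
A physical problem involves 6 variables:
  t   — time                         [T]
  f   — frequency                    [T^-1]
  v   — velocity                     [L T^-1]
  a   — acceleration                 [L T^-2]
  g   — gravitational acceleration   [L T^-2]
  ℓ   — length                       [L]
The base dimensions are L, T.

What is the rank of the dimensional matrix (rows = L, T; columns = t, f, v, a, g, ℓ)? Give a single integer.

2

Dimensional matrix (L×T by t×f×v×a×g×ℓ):
  L: [ 0  0  1  1  1  1]
  T: [ 1 -1 -1 -2 -2  0]
Row reduction gives pivot columns t,v; rank = 2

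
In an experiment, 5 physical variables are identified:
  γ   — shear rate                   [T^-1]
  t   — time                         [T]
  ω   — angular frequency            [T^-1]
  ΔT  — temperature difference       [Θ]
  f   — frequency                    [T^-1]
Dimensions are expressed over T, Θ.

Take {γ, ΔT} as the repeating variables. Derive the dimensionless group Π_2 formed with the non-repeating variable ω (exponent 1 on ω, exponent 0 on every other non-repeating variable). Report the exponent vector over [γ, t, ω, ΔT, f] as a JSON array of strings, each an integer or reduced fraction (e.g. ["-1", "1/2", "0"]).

["-1", "0", "1", "0", "0"]

Dimensional matrix (T×Θ by γ×t×ω×ΔT×f):
  T: [-1  1 -1  0 -1]
  Θ: [ 0  0  0  1  0]
Echelon form has 2 nonzero rows (pivots: γ,ΔT)
Pivot set = {γ,ΔT}, free = {t,ω,f}
RREF:
  r0: [   1   -1    1    0    1]
  r1: [   0    0    0    1    0]
Fix exponent of ω at 1, t at 0, f at 0; solve each RREF row for its pivot's exponent:
  r0: exp(γ) + (1)·1 = 0 ⇒ exp(γ) = -1
  r1: exp(ΔT) + (0)·1 = 0 ⇒ exp(ΔT) = 0
Π_2 = γ^-1 · ω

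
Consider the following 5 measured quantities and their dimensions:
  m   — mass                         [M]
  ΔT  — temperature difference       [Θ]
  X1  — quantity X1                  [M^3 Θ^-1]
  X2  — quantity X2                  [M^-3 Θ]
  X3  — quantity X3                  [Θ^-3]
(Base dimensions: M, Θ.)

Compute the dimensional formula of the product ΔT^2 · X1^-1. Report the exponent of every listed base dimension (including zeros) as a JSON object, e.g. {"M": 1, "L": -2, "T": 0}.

Write exponents as rows M,Θ / cols m,ΔT,X1,X2,X3:
  M: [ 1  0  3 -3  0]
  Θ: [ 0  1 -1  1 -3]
  [M]: (2)·0+(-1)·3 = -3
  [Θ]: (2)·1+(-1)·-1 = 3
⇒ M^-3 Θ^3

{"M": -3, "Θ": 3}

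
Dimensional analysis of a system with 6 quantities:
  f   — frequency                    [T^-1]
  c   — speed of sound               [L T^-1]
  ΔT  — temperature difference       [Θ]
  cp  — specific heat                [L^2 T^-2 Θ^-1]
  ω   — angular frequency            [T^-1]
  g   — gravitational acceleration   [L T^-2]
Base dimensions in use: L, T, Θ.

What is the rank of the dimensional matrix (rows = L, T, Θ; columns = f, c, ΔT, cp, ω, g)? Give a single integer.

3

Write exponents as rows L,T,Θ / cols f,c,ΔT,cp,ω,g:
  L: [ 0  1  0  2  0  1]
  T: [-1 -1  0 -2 -1 -2]
  Θ: [ 0  0  1 -1  0  0]
RREF → pivots at {f,c,ΔT} ⇒ r = 3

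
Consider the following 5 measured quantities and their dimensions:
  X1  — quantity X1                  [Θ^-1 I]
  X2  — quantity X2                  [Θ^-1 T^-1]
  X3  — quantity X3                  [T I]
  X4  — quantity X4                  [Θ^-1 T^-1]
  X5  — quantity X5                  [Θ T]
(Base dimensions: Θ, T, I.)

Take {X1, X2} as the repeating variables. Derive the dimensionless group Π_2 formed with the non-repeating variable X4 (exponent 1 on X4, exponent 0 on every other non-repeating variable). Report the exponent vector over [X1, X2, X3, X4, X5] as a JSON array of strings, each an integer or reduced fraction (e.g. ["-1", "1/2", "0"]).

["0", "-1", "0", "1", "0"]

Write exponents as rows Θ,T,I / cols X1,X2,X3,X4,X5:
  Θ: [-1 -1  0 -1  1]
  T: [ 0 -1  1 -1  1]
  I: [ 1  0  1  0  0]
RREF → pivots at {X1,X2} ⇒ r = 2
Pivot set = {X1,X2}, free = {X3,X4,X5}
RREF:
  r0: [   1    0    1    0    0]
  r1: [   0    1   -1    1   -1]
  r2: [   0    0    0    0    0]
Fix exponent of X4 at 1, X3 at 0, X5 at 0; solve each RREF row for its pivot's exponent:
  r0: exp(X1) + (0)·1 = 0 ⇒ exp(X1) = 0
  r1: exp(X2) + (1)·1 = 0 ⇒ exp(X2) = -1
Π_2 = X2^-1 · X4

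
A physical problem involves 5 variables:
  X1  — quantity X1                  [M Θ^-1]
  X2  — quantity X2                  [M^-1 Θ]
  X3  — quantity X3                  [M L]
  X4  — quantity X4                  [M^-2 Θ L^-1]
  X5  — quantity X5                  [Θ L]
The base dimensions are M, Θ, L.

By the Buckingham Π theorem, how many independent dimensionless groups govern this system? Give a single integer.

Dimensional matrix (M×Θ×L by X1×X2×X3×X4×X5):
  M: [ 1 -1  1 -2  0]
  Θ: [-1  1  0  1  1]
  L: [ 0  0  1 -1  1]
Echelon form has 2 nonzero rows (pivots: X1,X3)
n=5, r=2 ⇒ 3 dimensionless groups

3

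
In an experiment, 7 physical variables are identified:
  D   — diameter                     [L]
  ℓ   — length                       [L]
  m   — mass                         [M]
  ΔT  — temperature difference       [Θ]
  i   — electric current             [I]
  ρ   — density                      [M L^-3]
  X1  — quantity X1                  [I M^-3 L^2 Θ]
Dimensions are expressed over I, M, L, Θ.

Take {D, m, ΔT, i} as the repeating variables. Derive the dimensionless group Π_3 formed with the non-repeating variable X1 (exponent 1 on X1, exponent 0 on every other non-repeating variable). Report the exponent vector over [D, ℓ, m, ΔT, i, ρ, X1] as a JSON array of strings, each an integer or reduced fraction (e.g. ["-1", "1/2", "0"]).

Write exponents as rows I,M,L,Θ / cols D,ℓ,m,ΔT,i,ρ,X1:
  I: [ 0  0  0  0  1  0  1]
  M: [ 0  0  1  0  0  1 -3]
  L: [ 1  1  0  0  0 -3  2]
  Θ: [ 0  0  0  1  0  0  1]
Echelon form has 4 nonzero rows (pivots: D,m,ΔT,i)
Repeat: D,m,ΔT,i; free: ℓ,ρ,X1
RREF:
  r0: [   1    1    0    0    0   -3    2]
  r1: [   0    0    1    0    0    1   -3]
  r2: [   0    0    0    1    0    0    1]
  r3: [   0    0    0    0    1    0    1]
Fix exponent of X1 at 1, ℓ at 0, ρ at 0; solve each RREF row for its pivot's exponent:
  r0: exp(D) + (2)·1 = 0 ⇒ exp(D) = -2
  r1: exp(m) + (-3)·1 = 0 ⇒ exp(m) = 3
  r2: exp(ΔT) + (1)·1 = 0 ⇒ exp(ΔT) = -1
  r3: exp(i) + (1)·1 = 0 ⇒ exp(i) = -1
Π_3 = D^-2 · m^3 · ΔT^-1 · i^-1 · X1

["-2", "0", "3", "-1", "-1", "0", "1"]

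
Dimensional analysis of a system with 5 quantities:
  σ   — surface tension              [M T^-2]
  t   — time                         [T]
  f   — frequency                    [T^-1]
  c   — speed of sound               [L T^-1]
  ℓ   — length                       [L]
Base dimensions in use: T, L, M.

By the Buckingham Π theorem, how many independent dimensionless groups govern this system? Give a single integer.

2

Exponent matrix [T,L,M] × [σ,t,f,c,ℓ]:
  T: [-2  1 -1 -1  0]
  L: [ 0  0  0  1  1]
  M: [ 1  0  0  0  0]
Row reduction gives pivot columns σ,t,c; rank = 3
n=5, r=3 ⇒ 2 dimensionless groups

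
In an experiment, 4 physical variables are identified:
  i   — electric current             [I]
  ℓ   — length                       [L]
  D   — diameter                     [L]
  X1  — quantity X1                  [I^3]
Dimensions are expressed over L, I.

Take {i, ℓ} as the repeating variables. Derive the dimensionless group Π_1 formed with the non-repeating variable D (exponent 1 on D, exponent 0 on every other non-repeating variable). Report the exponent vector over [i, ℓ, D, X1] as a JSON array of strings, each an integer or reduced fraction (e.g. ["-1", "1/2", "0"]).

Dimensional matrix (L×I by i×ℓ×D×X1):
  L: [ 0  1  1  0]
  I: [ 1  0  0  3]
Row reduction gives pivot columns i,ℓ; rank = 2
Pivot set = {i,ℓ}, free = {D,X1}
RREF:
  r0: [   1    0    0    3]
  r1: [   0    1    1    0]
Fix exponent of D at 1, X1 at 0; solve each RREF row for its pivot's exponent:
  r0: exp(i) + (0)·1 = 0 ⇒ exp(i) = 0
  r1: exp(ℓ) + (1)·1 = 0 ⇒ exp(ℓ) = -1
Π_1 = ℓ^-1 · D

["0", "-1", "1", "0"]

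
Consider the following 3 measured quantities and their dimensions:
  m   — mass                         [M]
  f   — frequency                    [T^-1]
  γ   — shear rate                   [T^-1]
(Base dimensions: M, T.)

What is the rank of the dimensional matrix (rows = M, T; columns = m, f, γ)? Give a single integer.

Exponent matrix [M,T] × [m,f,γ]:
  M: [ 1  0  0]
  T: [ 0 -1 -1]
RREF → pivots at {m,f} ⇒ r = 2

2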